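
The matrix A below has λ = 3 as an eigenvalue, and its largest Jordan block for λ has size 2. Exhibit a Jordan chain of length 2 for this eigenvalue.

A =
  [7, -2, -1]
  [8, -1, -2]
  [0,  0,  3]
A Jordan chain for λ = 3 of length 2:
v_1 = (4, 8, 0)ᵀ
v_2 = (1, 0, 0)ᵀ

Let N = A − (3)·I. We want v_2 with N^2 v_2 = 0 but N^1 v_2 ≠ 0; then v_{j-1} := N · v_j for j = 2, …, 2.

Pick v_2 = (1, 0, 0)ᵀ.
Then v_1 = N · v_2 = (4, 8, 0)ᵀ.

Sanity check: (A − (3)·I) v_1 = (0, 0, 0)ᵀ = 0. ✓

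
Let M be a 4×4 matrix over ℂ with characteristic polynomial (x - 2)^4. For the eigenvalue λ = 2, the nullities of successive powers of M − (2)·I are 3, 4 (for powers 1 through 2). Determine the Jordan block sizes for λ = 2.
Block sizes for λ = 2: [2, 1, 1]

From the dimensions of kernels of powers, the number of Jordan blocks of size at least j is d_j − d_{j−1} where d_j = dim ker(N^j) (with d_0 = 0). Computing the differences gives [3, 1].
The number of blocks of size exactly k is (#blocks of size ≥ k) − (#blocks of size ≥ k + 1), so the partition is: 2 block(s) of size 1, 1 block(s) of size 2.
In nonincreasing order the block sizes are [2, 1, 1].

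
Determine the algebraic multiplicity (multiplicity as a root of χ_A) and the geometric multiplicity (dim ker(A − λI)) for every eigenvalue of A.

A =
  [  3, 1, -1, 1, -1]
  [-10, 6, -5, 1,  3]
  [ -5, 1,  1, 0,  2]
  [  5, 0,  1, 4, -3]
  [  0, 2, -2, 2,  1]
λ = 3: alg = 5, geom = 3

Step 1 — factor the characteristic polynomial to read off the algebraic multiplicities:
  χ_A(x) = (x - 3)^5

Step 2 — compute geometric multiplicities via the rank-nullity identity g(λ) = n − rank(A − λI):
  rank(A − (3)·I) = 2, so dim ker(A − (3)·I) = n − 2 = 3

Summary:
  λ = 3: algebraic multiplicity = 5, geometric multiplicity = 3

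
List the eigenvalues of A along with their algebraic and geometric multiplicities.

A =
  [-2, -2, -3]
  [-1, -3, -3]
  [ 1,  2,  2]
λ = -1: alg = 3, geom = 2

Step 1 — factor the characteristic polynomial to read off the algebraic multiplicities:
  χ_A(x) = (x + 1)^3

Step 2 — compute geometric multiplicities via the rank-nullity identity g(λ) = n − rank(A − λI):
  rank(A − (-1)·I) = 1, so dim ker(A − (-1)·I) = n − 1 = 2

Summary:
  λ = -1: algebraic multiplicity = 3, geometric multiplicity = 2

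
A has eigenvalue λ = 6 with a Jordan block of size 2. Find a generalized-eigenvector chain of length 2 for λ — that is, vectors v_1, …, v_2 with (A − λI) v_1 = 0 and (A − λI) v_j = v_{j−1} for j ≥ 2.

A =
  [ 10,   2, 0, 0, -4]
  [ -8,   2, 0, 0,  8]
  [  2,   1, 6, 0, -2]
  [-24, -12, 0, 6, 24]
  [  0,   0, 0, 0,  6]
A Jordan chain for λ = 6 of length 2:
v_1 = (4, -8, 2, -24, 0)ᵀ
v_2 = (1, 0, 0, 0, 0)ᵀ

Let N = A − (6)·I. We want v_2 with N^2 v_2 = 0 but N^1 v_2 ≠ 0; then v_{j-1} := N · v_j for j = 2, …, 2.

Pick v_2 = (1, 0, 0, 0, 0)ᵀ.
Then v_1 = N · v_2 = (4, -8, 2, -24, 0)ᵀ.

Sanity check: (A − (6)·I) v_1 = (0, 0, 0, 0, 0)ᵀ = 0. ✓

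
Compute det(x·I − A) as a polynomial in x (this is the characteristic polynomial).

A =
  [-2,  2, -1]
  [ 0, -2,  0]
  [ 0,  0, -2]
x^3 + 6*x^2 + 12*x + 8

Expanding det(x·I − A) (e.g. by cofactor expansion or by noting that A is similar to its Jordan form J, which has the same characteristic polynomial as A) gives
  χ_A(x) = x^3 + 6*x^2 + 12*x + 8
which factors as (x + 2)^3. The eigenvalues (with algebraic multiplicities) are λ = -2 with multiplicity 3.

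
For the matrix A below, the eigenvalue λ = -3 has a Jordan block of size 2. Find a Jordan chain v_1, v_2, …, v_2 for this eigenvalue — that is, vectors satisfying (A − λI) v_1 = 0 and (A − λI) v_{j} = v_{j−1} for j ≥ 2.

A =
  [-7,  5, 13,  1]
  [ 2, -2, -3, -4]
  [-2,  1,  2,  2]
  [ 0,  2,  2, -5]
A Jordan chain for λ = -3 of length 2:
v_1 = (-4, 2, -2, 0)ᵀ
v_2 = (1, 0, 0, 0)ᵀ

Let N = A − (-3)·I. We want v_2 with N^2 v_2 = 0 but N^1 v_2 ≠ 0; then v_{j-1} := N · v_j for j = 2, …, 2.

Pick v_2 = (1, 0, 0, 0)ᵀ.
Then v_1 = N · v_2 = (-4, 2, -2, 0)ᵀ.

Sanity check: (A − (-3)·I) v_1 = (0, 0, 0, 0)ᵀ = 0. ✓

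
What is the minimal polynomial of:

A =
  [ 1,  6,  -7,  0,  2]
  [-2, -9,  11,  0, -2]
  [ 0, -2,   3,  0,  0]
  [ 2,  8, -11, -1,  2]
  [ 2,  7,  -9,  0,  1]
x^3 + 3*x^2 + 3*x + 1

The characteristic polynomial is χ_A(x) = (x + 1)^5, so the eigenvalues are known. The minimal polynomial is
  m_A(x) = Π_λ (x − λ)^{k_λ}
where k_λ is the size of the *largest* Jordan block for λ (equivalently, the smallest k with (A − λI)^k v = 0 for every generalised eigenvector v of λ).

  λ = -1: largest Jordan block has size 3, contributing (x + 1)^3

So m_A(x) = (x + 1)^3 = x^3 + 3*x^2 + 3*x + 1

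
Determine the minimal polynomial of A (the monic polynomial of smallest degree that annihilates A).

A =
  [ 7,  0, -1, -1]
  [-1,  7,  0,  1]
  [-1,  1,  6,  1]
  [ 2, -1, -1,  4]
x^2 - 12*x + 36

The characteristic polynomial is χ_A(x) = (x - 6)^4, so the eigenvalues are known. The minimal polynomial is
  m_A(x) = Π_λ (x − λ)^{k_λ}
where k_λ is the size of the *largest* Jordan block for λ (equivalently, the smallest k with (A − λI)^k v = 0 for every generalised eigenvector v of λ).

  λ = 6: largest Jordan block has size 2, contributing (x − 6)^2

So m_A(x) = (x - 6)^2 = x^2 - 12*x + 36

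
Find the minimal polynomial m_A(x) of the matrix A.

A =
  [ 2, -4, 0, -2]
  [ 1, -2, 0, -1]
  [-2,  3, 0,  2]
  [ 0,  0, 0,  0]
x^3

The characteristic polynomial is χ_A(x) = x^4, so the eigenvalues are known. The minimal polynomial is
  m_A(x) = Π_λ (x − λ)^{k_λ}
where k_λ is the size of the *largest* Jordan block for λ (equivalently, the smallest k with (A − λI)^k v = 0 for every generalised eigenvector v of λ).

  λ = 0: largest Jordan block has size 3, contributing (x − 0)^3

So m_A(x) = x^3 = x^3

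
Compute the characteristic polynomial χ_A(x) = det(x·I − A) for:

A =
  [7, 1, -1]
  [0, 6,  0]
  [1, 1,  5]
x^3 - 18*x^2 + 108*x - 216

Expanding det(x·I − A) (e.g. by cofactor expansion or by noting that A is similar to its Jordan form J, which has the same characteristic polynomial as A) gives
  χ_A(x) = x^3 - 18*x^2 + 108*x - 216
which factors as (x - 6)^3. The eigenvalues (with algebraic multiplicities) are λ = 6 with multiplicity 3.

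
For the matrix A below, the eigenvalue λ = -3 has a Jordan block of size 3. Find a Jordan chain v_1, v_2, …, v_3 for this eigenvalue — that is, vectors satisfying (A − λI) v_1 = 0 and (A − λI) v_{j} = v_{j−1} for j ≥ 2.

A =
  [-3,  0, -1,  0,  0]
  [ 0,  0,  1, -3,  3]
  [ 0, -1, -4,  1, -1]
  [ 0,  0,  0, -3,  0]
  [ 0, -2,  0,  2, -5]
A Jordan chain for λ = -3 of length 3:
v_1 = (1, 2, 0, 0, -2)ᵀ
v_2 = (0, 3, -1, 0, -2)ᵀ
v_3 = (0, 1, 0, 0, 0)ᵀ

Let N = A − (-3)·I. We want v_3 with N^3 v_3 = 0 but N^2 v_3 ≠ 0; then v_{j-1} := N · v_j for j = 3, …, 2.

Pick v_3 = (0, 1, 0, 0, 0)ᵀ.
Then v_2 = N · v_3 = (0, 3, -1, 0, -2)ᵀ.
Then v_1 = N · v_2 = (1, 2, 0, 0, -2)ᵀ.

Sanity check: (A − (-3)·I) v_1 = (0, 0, 0, 0, 0)ᵀ = 0. ✓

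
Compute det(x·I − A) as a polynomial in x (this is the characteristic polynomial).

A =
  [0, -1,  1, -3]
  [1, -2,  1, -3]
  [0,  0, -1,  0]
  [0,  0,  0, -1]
x^4 + 4*x^3 + 6*x^2 + 4*x + 1

Expanding det(x·I − A) (e.g. by cofactor expansion or by noting that A is similar to its Jordan form J, which has the same characteristic polynomial as A) gives
  χ_A(x) = x^4 + 4*x^3 + 6*x^2 + 4*x + 1
which factors as (x + 1)^4. The eigenvalues (with algebraic multiplicities) are λ = -1 with multiplicity 4.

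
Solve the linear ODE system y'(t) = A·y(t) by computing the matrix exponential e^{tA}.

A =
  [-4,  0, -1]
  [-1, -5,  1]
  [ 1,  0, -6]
e^{tA} =
  [t*exp(-5*t) + exp(-5*t), 0, -t*exp(-5*t)]
  [-t*exp(-5*t), exp(-5*t), t*exp(-5*t)]
  [t*exp(-5*t), 0, -t*exp(-5*t) + exp(-5*t)]

Strategy: write A = P · J · P⁻¹ where J is a Jordan canonical form, so e^{tA} = P · e^{tJ} · P⁻¹, and e^{tJ} can be computed block-by-block.

A has Jordan form
J =
  [-5,  1,  0]
  [ 0, -5,  0]
  [ 0,  0, -5]
(up to reordering of blocks).

Per-block formulas:
  For a 2×2 Jordan block J_2(-5): exp(t · J_2(-5)) = e^(-5t)·(I + t·N), where N is the 2×2 nilpotent shift.
  For a 1×1 block at λ = -5: exp(t · [-5]) = [e^(-5t)].

After assembling e^{tJ} and conjugating by P, we get:

e^{tA} =
  [t*exp(-5*t) + exp(-5*t), 0, -t*exp(-5*t)]
  [-t*exp(-5*t), exp(-5*t), t*exp(-5*t)]
  [t*exp(-5*t), 0, -t*exp(-5*t) + exp(-5*t)]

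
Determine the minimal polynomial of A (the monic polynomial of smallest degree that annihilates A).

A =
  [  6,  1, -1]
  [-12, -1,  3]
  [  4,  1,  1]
x^2 - 4*x + 4

The characteristic polynomial is χ_A(x) = (x - 2)^3, so the eigenvalues are known. The minimal polynomial is
  m_A(x) = Π_λ (x − λ)^{k_λ}
where k_λ is the size of the *largest* Jordan block for λ (equivalently, the smallest k with (A − λI)^k v = 0 for every generalised eigenvector v of λ).

  λ = 2: largest Jordan block has size 2, contributing (x − 2)^2

So m_A(x) = (x - 2)^2 = x^2 - 4*x + 4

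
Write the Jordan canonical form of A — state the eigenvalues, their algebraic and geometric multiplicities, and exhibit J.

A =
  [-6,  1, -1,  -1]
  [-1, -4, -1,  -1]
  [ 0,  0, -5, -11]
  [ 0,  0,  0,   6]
J_2(-5) ⊕ J_1(-5) ⊕ J_1(6)

The characteristic polynomial is
  det(x·I − A) = x^4 + 9*x^3 - 15*x^2 - 325*x - 750 = (x - 6)*(x + 5)^3

Eigenvalues and multiplicities (the geometric multiplicity of λ is n − rank(A − λI), which equals the number of Jordan blocks for λ):
  λ = -5: algebraic multiplicity = 3, geometric multiplicity = 2
  λ = 6: algebraic multiplicity = 1, geometric multiplicity = 1

Determining the block sizes for each eigenvalue:
  λ = -5: 2 blocks summing to 3 forces exactly one block of size 2 and the rest size 1 → block sizes [2, 1]
  λ = 6: one block (gm = 1), so the single block has size am = 1 → block sizes [1]

Assembling the blocks gives a Jordan form
J =
  [-5,  1,  0, 0]
  [ 0, -5,  0, 0]
  [ 0,  0, -5, 0]
  [ 0,  0,  0, 6]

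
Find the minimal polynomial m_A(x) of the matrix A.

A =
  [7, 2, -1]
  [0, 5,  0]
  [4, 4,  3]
x^2 - 10*x + 25

The characteristic polynomial is χ_A(x) = (x - 5)^3, so the eigenvalues are known. The minimal polynomial is
  m_A(x) = Π_λ (x − λ)^{k_λ}
where k_λ is the size of the *largest* Jordan block for λ (equivalently, the smallest k with (A − λI)^k v = 0 for every generalised eigenvector v of λ).

  λ = 5: largest Jordan block has size 2, contributing (x − 5)^2

So m_A(x) = (x - 5)^2 = x^2 - 10*x + 25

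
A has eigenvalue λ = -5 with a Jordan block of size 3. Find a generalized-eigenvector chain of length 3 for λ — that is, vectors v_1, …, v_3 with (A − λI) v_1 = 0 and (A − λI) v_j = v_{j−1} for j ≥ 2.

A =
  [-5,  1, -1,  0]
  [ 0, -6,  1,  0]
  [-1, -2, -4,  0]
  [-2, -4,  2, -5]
A Jordan chain for λ = -5 of length 3:
v_1 = (1, -1, -1, -2)ᵀ
v_2 = (0, 0, -1, -2)ᵀ
v_3 = (1, 0, 0, 0)ᵀ

Let N = A − (-5)·I. We want v_3 with N^3 v_3 = 0 but N^2 v_3 ≠ 0; then v_{j-1} := N · v_j for j = 3, …, 2.

Pick v_3 = (1, 0, 0, 0)ᵀ.
Then v_2 = N · v_3 = (0, 0, -1, -2)ᵀ.
Then v_1 = N · v_2 = (1, -1, -1, -2)ᵀ.

Sanity check: (A − (-5)·I) v_1 = (0, 0, 0, 0)ᵀ = 0. ✓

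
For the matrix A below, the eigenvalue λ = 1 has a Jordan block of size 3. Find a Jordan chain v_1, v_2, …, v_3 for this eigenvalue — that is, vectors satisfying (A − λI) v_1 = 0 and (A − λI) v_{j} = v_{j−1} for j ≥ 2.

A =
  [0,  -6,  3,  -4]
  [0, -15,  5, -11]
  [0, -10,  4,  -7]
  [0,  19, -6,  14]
A Jordan chain for λ = 1 of length 3:
v_1 = (-3, -3, -3, 3)ᵀ
v_2 = (-7, -16, -10, 19)ᵀ
v_3 = (1, 1, 0, 0)ᵀ

Let N = A − (1)·I. We want v_3 with N^3 v_3 = 0 but N^2 v_3 ≠ 0; then v_{j-1} := N · v_j for j = 3, …, 2.

Pick v_3 = (1, 1, 0, 0)ᵀ.
Then v_2 = N · v_3 = (-7, -16, -10, 19)ᵀ.
Then v_1 = N · v_2 = (-3, -3, -3, 3)ᵀ.

Sanity check: (A − (1)·I) v_1 = (0, 0, 0, 0)ᵀ = 0. ✓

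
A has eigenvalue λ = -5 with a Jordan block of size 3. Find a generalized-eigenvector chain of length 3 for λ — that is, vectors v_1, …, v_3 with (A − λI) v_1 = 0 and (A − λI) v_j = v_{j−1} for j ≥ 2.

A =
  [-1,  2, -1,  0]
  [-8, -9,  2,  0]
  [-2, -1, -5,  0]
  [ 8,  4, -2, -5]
A Jordan chain for λ = -5 of length 3:
v_1 = (2, -4, 0, 4)ᵀ
v_2 = (4, -8, -2, 8)ᵀ
v_3 = (1, 0, 0, 0)ᵀ

Let N = A − (-5)·I. We want v_3 with N^3 v_3 = 0 but N^2 v_3 ≠ 0; then v_{j-1} := N · v_j for j = 3, …, 2.

Pick v_3 = (1, 0, 0, 0)ᵀ.
Then v_2 = N · v_3 = (4, -8, -2, 8)ᵀ.
Then v_1 = N · v_2 = (2, -4, 0, 4)ᵀ.

Sanity check: (A − (-5)·I) v_1 = (0, 0, 0, 0)ᵀ = 0. ✓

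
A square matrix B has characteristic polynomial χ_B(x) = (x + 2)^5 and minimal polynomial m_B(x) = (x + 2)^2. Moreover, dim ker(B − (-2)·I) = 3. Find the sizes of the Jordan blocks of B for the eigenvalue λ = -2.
Block sizes for λ = -2: [2, 2, 1]

Step 1 — from the characteristic polynomial, algebraic multiplicity of λ = -2 is 5. From dim ker(B − (-2)·I) = 3, there are exactly 3 Jordan blocks for λ = -2.
Step 2 — from the minimal polynomial, the factor (x + 2)^2 tells us the largest block for λ = -2 has size 2.
Step 3 — with total size 5, 3 blocks, and largest block 2, the block sizes (in nonincreasing order) are [2, 2, 1].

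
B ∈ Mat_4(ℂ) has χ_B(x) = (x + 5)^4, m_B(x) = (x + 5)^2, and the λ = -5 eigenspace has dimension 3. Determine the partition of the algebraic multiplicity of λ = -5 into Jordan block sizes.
Block sizes for λ = -5: [2, 1, 1]

Step 1 — from the characteristic polynomial, algebraic multiplicity of λ = -5 is 4. From dim ker(B − (-5)·I) = 3, there are exactly 3 Jordan blocks for λ = -5.
Step 2 — from the minimal polynomial, the factor (x + 5)^2 tells us the largest block for λ = -5 has size 2.
Step 3 — with total size 4, 3 blocks, and largest block 2, the block sizes (in nonincreasing order) are [2, 1, 1].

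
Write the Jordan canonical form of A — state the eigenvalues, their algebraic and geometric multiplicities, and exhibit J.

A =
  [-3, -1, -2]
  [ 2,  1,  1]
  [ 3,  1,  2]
J_3(0)

The characteristic polynomial is
  det(x·I − A) = x^3

Eigenvalues and multiplicities (the geometric multiplicity of λ is n − rank(A − λI), which equals the number of Jordan blocks for λ):
  λ = 0: algebraic multiplicity = 3, geometric multiplicity = 1

Determining the block sizes for each eigenvalue:
  λ = 0: one block (gm = 1), so the single block has size am = 3 → block sizes [3]

Assembling the blocks gives a Jordan form
J =
  [0, 1, 0]
  [0, 0, 1]
  [0, 0, 0]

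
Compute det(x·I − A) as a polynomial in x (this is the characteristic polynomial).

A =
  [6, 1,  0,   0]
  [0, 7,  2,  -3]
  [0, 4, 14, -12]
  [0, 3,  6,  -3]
x^4 - 24*x^3 + 216*x^2 - 864*x + 1296

Expanding det(x·I − A) (e.g. by cofactor expansion or by noting that A is similar to its Jordan form J, which has the same characteristic polynomial as A) gives
  χ_A(x) = x^4 - 24*x^3 + 216*x^2 - 864*x + 1296
which factors as (x - 6)^4. The eigenvalues (with algebraic multiplicities) are λ = 6 with multiplicity 4.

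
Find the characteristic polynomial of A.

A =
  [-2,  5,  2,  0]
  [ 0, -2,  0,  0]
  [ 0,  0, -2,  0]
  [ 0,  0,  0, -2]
x^4 + 8*x^3 + 24*x^2 + 32*x + 16

Expanding det(x·I − A) (e.g. by cofactor expansion or by noting that A is similar to its Jordan form J, which has the same characteristic polynomial as A) gives
  χ_A(x) = x^4 + 8*x^3 + 24*x^2 + 32*x + 16
which factors as (x + 2)^4. The eigenvalues (with algebraic multiplicities) are λ = -2 with multiplicity 4.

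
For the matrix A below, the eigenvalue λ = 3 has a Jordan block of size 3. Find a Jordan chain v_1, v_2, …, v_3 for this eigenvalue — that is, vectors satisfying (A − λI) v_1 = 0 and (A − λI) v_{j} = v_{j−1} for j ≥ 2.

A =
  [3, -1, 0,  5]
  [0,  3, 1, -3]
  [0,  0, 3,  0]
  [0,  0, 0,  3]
A Jordan chain for λ = 3 of length 3:
v_1 = (-1, 0, 0, 0)ᵀ
v_2 = (0, 1, 0, 0)ᵀ
v_3 = (0, 0, 1, 0)ᵀ

Let N = A − (3)·I. We want v_3 with N^3 v_3 = 0 but N^2 v_3 ≠ 0; then v_{j-1} := N · v_j for j = 3, …, 2.

Pick v_3 = (0, 0, 1, 0)ᵀ.
Then v_2 = N · v_3 = (0, 1, 0, 0)ᵀ.
Then v_1 = N · v_2 = (-1, 0, 0, 0)ᵀ.

Sanity check: (A − (3)·I) v_1 = (0, 0, 0, 0)ᵀ = 0. ✓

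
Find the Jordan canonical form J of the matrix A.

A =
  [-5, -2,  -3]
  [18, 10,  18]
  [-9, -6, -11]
J_2(-2) ⊕ J_1(-2)

The characteristic polynomial is
  det(x·I − A) = x^3 + 6*x^2 + 12*x + 8 = (x + 2)^3

Eigenvalues and multiplicities (the geometric multiplicity of λ is n − rank(A − λI), which equals the number of Jordan blocks for λ):
  λ = -2: algebraic multiplicity = 3, geometric multiplicity = 2

Determining the block sizes for each eigenvalue:
  λ = -2: 2 blocks summing to 3 forces exactly one block of size 2 and the rest size 1 → block sizes [2, 1]

Assembling the blocks gives a Jordan form
J =
  [-2,  1,  0]
  [ 0, -2,  0]
  [ 0,  0, -2]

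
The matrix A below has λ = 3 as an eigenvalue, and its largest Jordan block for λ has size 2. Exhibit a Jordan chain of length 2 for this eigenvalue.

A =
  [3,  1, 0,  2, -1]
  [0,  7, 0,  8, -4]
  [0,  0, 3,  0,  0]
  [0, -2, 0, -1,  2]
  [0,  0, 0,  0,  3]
A Jordan chain for λ = 3 of length 2:
v_1 = (1, 4, 0, -2, 0)ᵀ
v_2 = (0, 1, 0, 0, 0)ᵀ

Let N = A − (3)·I. We want v_2 with N^2 v_2 = 0 but N^1 v_2 ≠ 0; then v_{j-1} := N · v_j for j = 2, …, 2.

Pick v_2 = (0, 1, 0, 0, 0)ᵀ.
Then v_1 = N · v_2 = (1, 4, 0, -2, 0)ᵀ.

Sanity check: (A − (3)·I) v_1 = (0, 0, 0, 0, 0)ᵀ = 0. ✓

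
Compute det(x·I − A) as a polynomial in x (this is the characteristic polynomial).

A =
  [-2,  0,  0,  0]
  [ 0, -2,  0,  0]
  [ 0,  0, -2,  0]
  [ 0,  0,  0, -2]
x^4 + 8*x^3 + 24*x^2 + 32*x + 16

Expanding det(x·I − A) (e.g. by cofactor expansion or by noting that A is similar to its Jordan form J, which has the same characteristic polynomial as A) gives
  χ_A(x) = x^4 + 8*x^3 + 24*x^2 + 32*x + 16
which factors as (x + 2)^4. The eigenvalues (with algebraic multiplicities) are λ = -2 with multiplicity 4.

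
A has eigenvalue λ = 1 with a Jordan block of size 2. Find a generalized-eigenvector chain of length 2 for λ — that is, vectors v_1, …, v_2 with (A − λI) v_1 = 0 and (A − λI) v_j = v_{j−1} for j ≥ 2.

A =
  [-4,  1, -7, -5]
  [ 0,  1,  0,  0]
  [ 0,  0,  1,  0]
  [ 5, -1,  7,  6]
A Jordan chain for λ = 1 of length 2:
v_1 = (-5, 0, 0, 5)ᵀ
v_2 = (1, 0, 0, 0)ᵀ

Let N = A − (1)·I. We want v_2 with N^2 v_2 = 0 but N^1 v_2 ≠ 0; then v_{j-1} := N · v_j for j = 2, …, 2.

Pick v_2 = (1, 0, 0, 0)ᵀ.
Then v_1 = N · v_2 = (-5, 0, 0, 5)ᵀ.

Sanity check: (A − (1)·I) v_1 = (0, 0, 0, 0)ᵀ = 0. ✓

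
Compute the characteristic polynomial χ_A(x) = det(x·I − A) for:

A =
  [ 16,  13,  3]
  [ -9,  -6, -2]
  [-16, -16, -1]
x^3 - 9*x^2 + 27*x - 27

Expanding det(x·I − A) (e.g. by cofactor expansion or by noting that A is similar to its Jordan form J, which has the same characteristic polynomial as A) gives
  χ_A(x) = x^3 - 9*x^2 + 27*x - 27
which factors as (x - 3)^3. The eigenvalues (with algebraic multiplicities) are λ = 3 with multiplicity 3.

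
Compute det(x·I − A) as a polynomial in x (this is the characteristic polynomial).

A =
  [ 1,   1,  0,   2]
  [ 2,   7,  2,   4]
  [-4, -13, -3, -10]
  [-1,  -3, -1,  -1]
x^4 - 4*x^3 + 6*x^2 - 4*x + 1

Expanding det(x·I − A) (e.g. by cofactor expansion or by noting that A is similar to its Jordan form J, which has the same characteristic polynomial as A) gives
  χ_A(x) = x^4 - 4*x^3 + 6*x^2 - 4*x + 1
which factors as (x - 1)^4. The eigenvalues (with algebraic multiplicities) are λ = 1 with multiplicity 4.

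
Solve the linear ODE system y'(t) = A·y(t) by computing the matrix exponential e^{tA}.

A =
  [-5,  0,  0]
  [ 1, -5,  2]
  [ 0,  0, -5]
e^{tA} =
  [exp(-5*t), 0, 0]
  [t*exp(-5*t), exp(-5*t), 2*t*exp(-5*t)]
  [0, 0, exp(-5*t)]

Strategy: write A = P · J · P⁻¹ where J is a Jordan canonical form, so e^{tA} = P · e^{tJ} · P⁻¹, and e^{tJ} can be computed block-by-block.

A has Jordan form
J =
  [-5,  1,  0]
  [ 0, -5,  0]
  [ 0,  0, -5]
(up to reordering of blocks).

Per-block formulas:
  For a 1×1 block at λ = -5: exp(t · [-5]) = [e^(-5t)].
  For a 2×2 Jordan block J_2(-5): exp(t · J_2(-5)) = e^(-5t)·(I + t·N), where N is the 2×2 nilpotent shift.

After assembling e^{tJ} and conjugating by P, we get:

e^{tA} =
  [exp(-5*t), 0, 0]
  [t*exp(-5*t), exp(-5*t), 2*t*exp(-5*t)]
  [0, 0, exp(-5*t)]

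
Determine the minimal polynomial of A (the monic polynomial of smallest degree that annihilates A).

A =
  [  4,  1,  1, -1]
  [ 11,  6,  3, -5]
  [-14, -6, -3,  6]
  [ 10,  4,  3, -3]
x^3 - 3*x^2 + 3*x - 1

The characteristic polynomial is χ_A(x) = (x - 1)^4, so the eigenvalues are known. The minimal polynomial is
  m_A(x) = Π_λ (x − λ)^{k_λ}
where k_λ is the size of the *largest* Jordan block for λ (equivalently, the smallest k with (A − λI)^k v = 0 for every generalised eigenvector v of λ).

  λ = 1: largest Jordan block has size 3, contributing (x − 1)^3

So m_A(x) = (x - 1)^3 = x^3 - 3*x^2 + 3*x - 1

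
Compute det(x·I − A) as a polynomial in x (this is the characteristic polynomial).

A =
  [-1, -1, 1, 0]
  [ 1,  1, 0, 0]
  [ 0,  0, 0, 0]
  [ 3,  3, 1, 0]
x^4

Expanding det(x·I − A) (e.g. by cofactor expansion or by noting that A is similar to its Jordan form J, which has the same characteristic polynomial as A) gives
  χ_A(x) = x^4
which factors as x^4. The eigenvalues (with algebraic multiplicities) are λ = 0 with multiplicity 4.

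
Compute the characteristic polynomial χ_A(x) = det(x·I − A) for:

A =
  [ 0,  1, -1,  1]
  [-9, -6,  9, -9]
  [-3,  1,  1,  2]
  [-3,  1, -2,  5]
x^4 - 18*x^2 + 81

Expanding det(x·I − A) (e.g. by cofactor expansion or by noting that A is similar to its Jordan form J, which has the same characteristic polynomial as A) gives
  χ_A(x) = x^4 - 18*x^2 + 81
which factors as (x - 3)^2*(x + 3)^2. The eigenvalues (with algebraic multiplicities) are λ = -3 with multiplicity 2, λ = 3 with multiplicity 2.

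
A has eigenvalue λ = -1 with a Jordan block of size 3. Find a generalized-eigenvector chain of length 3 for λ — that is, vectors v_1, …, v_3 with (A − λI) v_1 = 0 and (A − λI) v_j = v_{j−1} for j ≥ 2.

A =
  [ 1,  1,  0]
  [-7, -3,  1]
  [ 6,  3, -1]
A Jordan chain for λ = -1 of length 3:
v_1 = (-3, 6, -9)ᵀ
v_2 = (2, -7, 6)ᵀ
v_3 = (1, 0, 0)ᵀ

Let N = A − (-1)·I. We want v_3 with N^3 v_3 = 0 but N^2 v_3 ≠ 0; then v_{j-1} := N · v_j for j = 3, …, 2.

Pick v_3 = (1, 0, 0)ᵀ.
Then v_2 = N · v_3 = (2, -7, 6)ᵀ.
Then v_1 = N · v_2 = (-3, 6, -9)ᵀ.

Sanity check: (A − (-1)·I) v_1 = (0, 0, 0)ᵀ = 0. ✓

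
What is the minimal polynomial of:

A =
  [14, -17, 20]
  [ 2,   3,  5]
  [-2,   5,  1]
x^3 - 18*x^2 + 108*x - 216

The characteristic polynomial is χ_A(x) = (x - 6)^3, so the eigenvalues are known. The minimal polynomial is
  m_A(x) = Π_λ (x − λ)^{k_λ}
where k_λ is the size of the *largest* Jordan block for λ (equivalently, the smallest k with (A − λI)^k v = 0 for every generalised eigenvector v of λ).

  λ = 6: largest Jordan block has size 3, contributing (x − 6)^3

So m_A(x) = (x - 6)^3 = x^3 - 18*x^2 + 108*x - 216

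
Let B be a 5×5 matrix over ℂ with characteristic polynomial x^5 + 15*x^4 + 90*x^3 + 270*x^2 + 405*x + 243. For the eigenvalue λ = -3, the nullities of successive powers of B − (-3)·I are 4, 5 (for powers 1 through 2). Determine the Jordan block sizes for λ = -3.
Block sizes for λ = -3: [2, 1, 1, 1]

From the dimensions of kernels of powers, the number of Jordan blocks of size at least j is d_j − d_{j−1} where d_j = dim ker(N^j) (with d_0 = 0). Computing the differences gives [4, 1].
The number of blocks of size exactly k is (#blocks of size ≥ k) − (#blocks of size ≥ k + 1), so the partition is: 3 block(s) of size 1, 1 block(s) of size 2.
In nonincreasing order the block sizes are [2, 1, 1, 1].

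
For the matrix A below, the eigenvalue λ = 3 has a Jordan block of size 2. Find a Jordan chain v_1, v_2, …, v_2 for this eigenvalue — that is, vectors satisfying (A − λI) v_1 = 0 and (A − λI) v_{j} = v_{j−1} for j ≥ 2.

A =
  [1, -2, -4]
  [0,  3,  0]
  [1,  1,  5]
A Jordan chain for λ = 3 of length 2:
v_1 = (-2, 0, 1)ᵀ
v_2 = (1, 0, 0)ᵀ

Let N = A − (3)·I. We want v_2 with N^2 v_2 = 0 but N^1 v_2 ≠ 0; then v_{j-1} := N · v_j for j = 2, …, 2.

Pick v_2 = (1, 0, 0)ᵀ.
Then v_1 = N · v_2 = (-2, 0, 1)ᵀ.

Sanity check: (A − (3)·I) v_1 = (0, 0, 0)ᵀ = 0. ✓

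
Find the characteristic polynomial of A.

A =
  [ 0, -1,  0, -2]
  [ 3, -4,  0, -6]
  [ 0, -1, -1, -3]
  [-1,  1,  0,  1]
x^4 + 4*x^3 + 6*x^2 + 4*x + 1

Expanding det(x·I − A) (e.g. by cofactor expansion or by noting that A is similar to its Jordan form J, which has the same characteristic polynomial as A) gives
  χ_A(x) = x^4 + 4*x^3 + 6*x^2 + 4*x + 1
which factors as (x + 1)^4. The eigenvalues (with algebraic multiplicities) are λ = -1 with multiplicity 4.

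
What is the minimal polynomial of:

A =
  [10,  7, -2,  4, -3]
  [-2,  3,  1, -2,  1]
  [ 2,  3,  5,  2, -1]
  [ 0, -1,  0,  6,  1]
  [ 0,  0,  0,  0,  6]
x^3 - 18*x^2 + 108*x - 216

The characteristic polynomial is χ_A(x) = (x - 6)^5, so the eigenvalues are known. The minimal polynomial is
  m_A(x) = Π_λ (x − λ)^{k_λ}
where k_λ is the size of the *largest* Jordan block for λ (equivalently, the smallest k with (A − λI)^k v = 0 for every generalised eigenvector v of λ).

  λ = 6: largest Jordan block has size 3, contributing (x − 6)^3

So m_A(x) = (x - 6)^3 = x^3 - 18*x^2 + 108*x - 216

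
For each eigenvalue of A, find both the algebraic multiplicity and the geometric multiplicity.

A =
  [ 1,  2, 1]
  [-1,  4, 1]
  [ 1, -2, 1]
λ = 2: alg = 3, geom = 2

Step 1 — factor the characteristic polynomial to read off the algebraic multiplicities:
  χ_A(x) = (x - 2)^3

Step 2 — compute geometric multiplicities via the rank-nullity identity g(λ) = n − rank(A − λI):
  rank(A − (2)·I) = 1, so dim ker(A − (2)·I) = n − 1 = 2

Summary:
  λ = 2: algebraic multiplicity = 3, geometric multiplicity = 2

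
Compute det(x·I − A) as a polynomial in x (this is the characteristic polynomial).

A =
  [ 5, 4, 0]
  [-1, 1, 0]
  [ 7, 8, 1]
x^3 - 7*x^2 + 15*x - 9

Expanding det(x·I − A) (e.g. by cofactor expansion or by noting that A is similar to its Jordan form J, which has the same characteristic polynomial as A) gives
  χ_A(x) = x^3 - 7*x^2 + 15*x - 9
which factors as (x - 3)^2*(x - 1). The eigenvalues (with algebraic multiplicities) are λ = 1 with multiplicity 1, λ = 3 with multiplicity 2.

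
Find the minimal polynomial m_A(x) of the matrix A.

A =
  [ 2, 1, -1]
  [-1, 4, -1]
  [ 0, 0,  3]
x^2 - 6*x + 9

The characteristic polynomial is χ_A(x) = (x - 3)^3, so the eigenvalues are known. The minimal polynomial is
  m_A(x) = Π_λ (x − λ)^{k_λ}
where k_λ is the size of the *largest* Jordan block for λ (equivalently, the smallest k with (A − λI)^k v = 0 for every generalised eigenvector v of λ).

  λ = 3: largest Jordan block has size 2, contributing (x − 3)^2

So m_A(x) = (x - 3)^2 = x^2 - 6*x + 9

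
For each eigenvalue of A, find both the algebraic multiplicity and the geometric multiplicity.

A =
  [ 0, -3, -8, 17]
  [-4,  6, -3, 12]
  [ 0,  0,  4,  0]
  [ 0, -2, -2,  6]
λ = 4: alg = 4, geom = 2

Step 1 — factor the characteristic polynomial to read off the algebraic multiplicities:
  χ_A(x) = (x - 4)^4

Step 2 — compute geometric multiplicities via the rank-nullity identity g(λ) = n − rank(A − λI):
  rank(A − (4)·I) = 2, so dim ker(A − (4)·I) = n − 2 = 2

Summary:
  λ = 4: algebraic multiplicity = 4, geometric multiplicity = 2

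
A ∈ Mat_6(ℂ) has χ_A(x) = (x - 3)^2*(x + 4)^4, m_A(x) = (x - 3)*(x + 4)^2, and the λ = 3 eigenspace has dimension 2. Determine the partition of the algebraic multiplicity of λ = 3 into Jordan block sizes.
Block sizes for λ = 3: [1, 1]

Step 1 — from the characteristic polynomial, algebraic multiplicity of λ = 3 is 2. From dim ker(A − (3)·I) = 2, there are exactly 2 Jordan blocks for λ = 3.
Step 2 — from the minimal polynomial, the factor (x − 3) tells us the largest block for λ = 3 has size 1.
Step 3 — with total size 2, 2 blocks, and largest block 1, the block sizes (in nonincreasing order) are [1, 1].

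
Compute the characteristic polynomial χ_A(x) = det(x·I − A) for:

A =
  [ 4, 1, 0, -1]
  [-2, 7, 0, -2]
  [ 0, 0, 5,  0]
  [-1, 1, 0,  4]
x^4 - 20*x^3 + 150*x^2 - 500*x + 625

Expanding det(x·I − A) (e.g. by cofactor expansion or by noting that A is similar to its Jordan form J, which has the same characteristic polynomial as A) gives
  χ_A(x) = x^4 - 20*x^3 + 150*x^2 - 500*x + 625
which factors as (x - 5)^4. The eigenvalues (with algebraic multiplicities) are λ = 5 with multiplicity 4.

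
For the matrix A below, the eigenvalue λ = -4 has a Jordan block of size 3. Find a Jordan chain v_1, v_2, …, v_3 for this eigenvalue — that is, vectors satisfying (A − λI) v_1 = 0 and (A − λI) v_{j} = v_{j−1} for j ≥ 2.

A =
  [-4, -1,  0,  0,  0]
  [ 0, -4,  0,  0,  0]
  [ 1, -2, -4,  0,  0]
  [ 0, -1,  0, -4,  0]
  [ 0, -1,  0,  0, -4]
A Jordan chain for λ = -4 of length 3:
v_1 = (0, 0, -1, 0, 0)ᵀ
v_2 = (-1, 0, -2, -1, -1)ᵀ
v_3 = (0, 1, 0, 0, 0)ᵀ

Let N = A − (-4)·I. We want v_3 with N^3 v_3 = 0 but N^2 v_3 ≠ 0; then v_{j-1} := N · v_j for j = 3, …, 2.

Pick v_3 = (0, 1, 0, 0, 0)ᵀ.
Then v_2 = N · v_3 = (-1, 0, -2, -1, -1)ᵀ.
Then v_1 = N · v_2 = (0, 0, -1, 0, 0)ᵀ.

Sanity check: (A − (-4)·I) v_1 = (0, 0, 0, 0, 0)ᵀ = 0. ✓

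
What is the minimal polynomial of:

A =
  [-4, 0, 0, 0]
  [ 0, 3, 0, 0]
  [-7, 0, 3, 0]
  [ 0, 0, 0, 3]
x^2 + x - 12

The characteristic polynomial is χ_A(x) = (x - 3)^3*(x + 4), so the eigenvalues are known. The minimal polynomial is
  m_A(x) = Π_λ (x − λ)^{k_λ}
where k_λ is the size of the *largest* Jordan block for λ (equivalently, the smallest k with (A − λI)^k v = 0 for every generalised eigenvector v of λ).

  λ = -4: largest Jordan block has size 1, contributing (x + 4)
  λ = 3: largest Jordan block has size 1, contributing (x − 3)

So m_A(x) = (x - 3)*(x + 4) = x^2 + x - 12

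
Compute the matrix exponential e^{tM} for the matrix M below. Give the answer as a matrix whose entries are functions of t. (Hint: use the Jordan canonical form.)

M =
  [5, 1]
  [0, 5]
e^{tM} =
  [exp(5*t), t*exp(5*t)]
  [0, exp(5*t)]

Strategy: write M = P · J · P⁻¹ where J is a Jordan canonical form, so e^{tM} = P · e^{tJ} · P⁻¹, and e^{tJ} can be computed block-by-block.

M has Jordan form
J =
  [5, 1]
  [0, 5]
(up to reordering of blocks).

Per-block formulas:
  For a 2×2 Jordan block J_2(5): exp(t · J_2(5)) = e^(5t)·(I + t·N), where N is the 2×2 nilpotent shift.

After assembling e^{tJ} and conjugating by P, we get:

e^{tM} =
  [exp(5*t), t*exp(5*t)]
  [0, exp(5*t)]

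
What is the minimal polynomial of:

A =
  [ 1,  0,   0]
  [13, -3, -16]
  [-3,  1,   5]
x^3 - 3*x^2 + 3*x - 1

The characteristic polynomial is χ_A(x) = (x - 1)^3, so the eigenvalues are known. The minimal polynomial is
  m_A(x) = Π_λ (x − λ)^{k_λ}
where k_λ is the size of the *largest* Jordan block for λ (equivalently, the smallest k with (A − λI)^k v = 0 for every generalised eigenvector v of λ).

  λ = 1: largest Jordan block has size 3, contributing (x − 1)^3

So m_A(x) = (x - 1)^3 = x^3 - 3*x^2 + 3*x - 1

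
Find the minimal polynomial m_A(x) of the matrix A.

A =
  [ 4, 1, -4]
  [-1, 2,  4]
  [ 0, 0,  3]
x^2 - 6*x + 9

The characteristic polynomial is χ_A(x) = (x - 3)^3, so the eigenvalues are known. The minimal polynomial is
  m_A(x) = Π_λ (x − λ)^{k_λ}
where k_λ is the size of the *largest* Jordan block for λ (equivalently, the smallest k with (A − λI)^k v = 0 for every generalised eigenvector v of λ).

  λ = 3: largest Jordan block has size 2, contributing (x − 3)^2

So m_A(x) = (x - 3)^2 = x^2 - 6*x + 9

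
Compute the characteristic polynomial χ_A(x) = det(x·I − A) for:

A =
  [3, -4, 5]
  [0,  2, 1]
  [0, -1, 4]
x^3 - 9*x^2 + 27*x - 27

Expanding det(x·I − A) (e.g. by cofactor expansion or by noting that A is similar to its Jordan form J, which has the same characteristic polynomial as A) gives
  χ_A(x) = x^3 - 9*x^2 + 27*x - 27
which factors as (x - 3)^3. The eigenvalues (with algebraic multiplicities) are λ = 3 with multiplicity 3.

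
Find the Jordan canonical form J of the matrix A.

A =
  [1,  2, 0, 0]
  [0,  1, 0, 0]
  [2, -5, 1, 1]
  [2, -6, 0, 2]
J_2(1) ⊕ J_1(1) ⊕ J_1(2)

The characteristic polynomial is
  det(x·I − A) = x^4 - 5*x^3 + 9*x^2 - 7*x + 2 = (x - 2)*(x - 1)^3

Eigenvalues and multiplicities (the geometric multiplicity of λ is n − rank(A − λI), which equals the number of Jordan blocks for λ):
  λ = 1: algebraic multiplicity = 3, geometric multiplicity = 2
  λ = 2: algebraic multiplicity = 1, geometric multiplicity = 1

Determining the block sizes for each eigenvalue:
  λ = 1: 2 blocks summing to 3 forces exactly one block of size 2 and the rest size 1 → block sizes [2, 1]
  λ = 2: one block (gm = 1), so the single block has size am = 1 → block sizes [1]

Assembling the blocks gives a Jordan form
J =
  [1, 1, 0, 0]
  [0, 1, 0, 0]
  [0, 0, 1, 0]
  [0, 0, 0, 2]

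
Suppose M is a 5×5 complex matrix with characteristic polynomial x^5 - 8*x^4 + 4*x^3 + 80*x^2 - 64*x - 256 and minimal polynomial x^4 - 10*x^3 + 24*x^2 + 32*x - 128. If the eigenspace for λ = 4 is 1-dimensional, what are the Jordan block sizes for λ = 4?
Block sizes for λ = 4: [3]

Step 1 — from the characteristic polynomial, algebraic multiplicity of λ = 4 is 3. From dim ker(M − (4)·I) = 1, there are exactly 1 Jordan blocks for λ = 4.
Step 2 — from the minimal polynomial, the factor (x − 4)^3 tells us the largest block for λ = 4 has size 3.
Step 3 — with total size 3, 1 blocks, and largest block 3, the block sizes (in nonincreasing order) are [3].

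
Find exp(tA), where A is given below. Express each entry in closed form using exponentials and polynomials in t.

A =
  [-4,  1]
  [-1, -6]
e^{tA} =
  [t*exp(-5*t) + exp(-5*t), t*exp(-5*t)]
  [-t*exp(-5*t), -t*exp(-5*t) + exp(-5*t)]

Strategy: write A = P · J · P⁻¹ where J is a Jordan canonical form, so e^{tA} = P · e^{tJ} · P⁻¹, and e^{tJ} can be computed block-by-block.

A has Jordan form
J =
  [-5,  1]
  [ 0, -5]
(up to reordering of blocks).

Per-block formulas:
  For a 2×2 Jordan block J_2(-5): exp(t · J_2(-5)) = e^(-5t)·(I + t·N), where N is the 2×2 nilpotent shift.

After assembling e^{tJ} and conjugating by P, we get:

e^{tA} =
  [t*exp(-5*t) + exp(-5*t), t*exp(-5*t)]
  [-t*exp(-5*t), -t*exp(-5*t) + exp(-5*t)]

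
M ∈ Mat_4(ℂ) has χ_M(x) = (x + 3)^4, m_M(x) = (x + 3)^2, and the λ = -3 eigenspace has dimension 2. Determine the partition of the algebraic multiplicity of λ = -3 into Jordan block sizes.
Block sizes for λ = -3: [2, 2]

Step 1 — from the characteristic polynomial, algebraic multiplicity of λ = -3 is 4. From dim ker(M − (-3)·I) = 2, there are exactly 2 Jordan blocks for λ = -3.
Step 2 — from the minimal polynomial, the factor (x + 3)^2 tells us the largest block for λ = -3 has size 2.
Step 3 — with total size 4, 2 blocks, and largest block 2, the block sizes (in nonincreasing order) are [2, 2].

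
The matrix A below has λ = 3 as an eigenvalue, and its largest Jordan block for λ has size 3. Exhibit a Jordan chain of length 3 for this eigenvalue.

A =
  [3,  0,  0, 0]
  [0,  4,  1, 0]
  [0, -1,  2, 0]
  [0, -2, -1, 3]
A Jordan chain for λ = 3 of length 3:
v_1 = (0, 0, 0, -1)ᵀ
v_2 = (0, 1, -1, -2)ᵀ
v_3 = (0, 1, 0, 0)ᵀ

Let N = A − (3)·I. We want v_3 with N^3 v_3 = 0 but N^2 v_3 ≠ 0; then v_{j-1} := N · v_j for j = 3, …, 2.

Pick v_3 = (0, 1, 0, 0)ᵀ.
Then v_2 = N · v_3 = (0, 1, -1, -2)ᵀ.
Then v_1 = N · v_2 = (0, 0, 0, -1)ᵀ.

Sanity check: (A − (3)·I) v_1 = (0, 0, 0, 0)ᵀ = 0. ✓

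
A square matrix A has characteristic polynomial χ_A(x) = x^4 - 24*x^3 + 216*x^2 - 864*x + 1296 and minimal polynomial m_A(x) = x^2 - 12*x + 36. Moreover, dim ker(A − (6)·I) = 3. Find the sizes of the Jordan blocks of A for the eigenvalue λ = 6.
Block sizes for λ = 6: [2, 1, 1]

Step 1 — from the characteristic polynomial, algebraic multiplicity of λ = 6 is 4. From dim ker(A − (6)·I) = 3, there are exactly 3 Jordan blocks for λ = 6.
Step 2 — from the minimal polynomial, the factor (x − 6)^2 tells us the largest block for λ = 6 has size 2.
Step 3 — with total size 4, 3 blocks, and largest block 2, the block sizes (in nonincreasing order) are [2, 1, 1].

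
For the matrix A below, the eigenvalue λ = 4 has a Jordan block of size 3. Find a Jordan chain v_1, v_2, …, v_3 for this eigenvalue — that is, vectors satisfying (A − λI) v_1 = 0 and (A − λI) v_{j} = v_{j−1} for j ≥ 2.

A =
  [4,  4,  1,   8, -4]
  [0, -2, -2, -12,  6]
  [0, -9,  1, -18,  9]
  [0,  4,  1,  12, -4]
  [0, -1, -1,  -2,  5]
A Jordan chain for λ = 4 of length 3:
v_1 = (3, 0, 0, 3, 6)ᵀ
v_2 = (4, -6, -9, 4, -1)ᵀ
v_3 = (0, 1, 0, 0, 0)ᵀ

Let N = A − (4)·I. We want v_3 with N^3 v_3 = 0 but N^2 v_3 ≠ 0; then v_{j-1} := N · v_j for j = 3, …, 2.

Pick v_3 = (0, 1, 0, 0, 0)ᵀ.
Then v_2 = N · v_3 = (4, -6, -9, 4, -1)ᵀ.
Then v_1 = N · v_2 = (3, 0, 0, 3, 6)ᵀ.

Sanity check: (A − (4)·I) v_1 = (0, 0, 0, 0, 0)ᵀ = 0. ✓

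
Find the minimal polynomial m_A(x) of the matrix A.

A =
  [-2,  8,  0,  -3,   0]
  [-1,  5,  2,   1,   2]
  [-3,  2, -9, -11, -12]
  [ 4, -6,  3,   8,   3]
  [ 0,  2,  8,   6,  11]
x^4 - 10*x^3 + 36*x^2 - 54*x + 27

The characteristic polynomial is χ_A(x) = (x - 3)^4*(x - 1), so the eigenvalues are known. The minimal polynomial is
  m_A(x) = Π_λ (x − λ)^{k_λ}
where k_λ is the size of the *largest* Jordan block for λ (equivalently, the smallest k with (A − λI)^k v = 0 for every generalised eigenvector v of λ).

  λ = 1: largest Jordan block has size 1, contributing (x − 1)
  λ = 3: largest Jordan block has size 3, contributing (x − 3)^3

So m_A(x) = (x - 3)^3*(x - 1) = x^4 - 10*x^3 + 36*x^2 - 54*x + 27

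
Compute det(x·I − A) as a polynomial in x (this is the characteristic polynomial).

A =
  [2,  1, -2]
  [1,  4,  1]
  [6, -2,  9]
x^3 - 15*x^2 + 75*x - 125

Expanding det(x·I − A) (e.g. by cofactor expansion or by noting that A is similar to its Jordan form J, which has the same characteristic polynomial as A) gives
  χ_A(x) = x^3 - 15*x^2 + 75*x - 125
which factors as (x - 5)^3. The eigenvalues (with algebraic multiplicities) are λ = 5 with multiplicity 3.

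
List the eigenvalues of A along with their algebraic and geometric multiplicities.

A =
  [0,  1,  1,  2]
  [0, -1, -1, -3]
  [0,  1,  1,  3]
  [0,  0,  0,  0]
λ = 0: alg = 4, geom = 2

Step 1 — factor the characteristic polynomial to read off the algebraic multiplicities:
  χ_A(x) = x^4

Step 2 — compute geometric multiplicities via the rank-nullity identity g(λ) = n − rank(A − λI):
  rank(A − (0)·I) = 2, so dim ker(A − (0)·I) = n − 2 = 2

Summary:
  λ = 0: algebraic multiplicity = 4, geometric multiplicity = 2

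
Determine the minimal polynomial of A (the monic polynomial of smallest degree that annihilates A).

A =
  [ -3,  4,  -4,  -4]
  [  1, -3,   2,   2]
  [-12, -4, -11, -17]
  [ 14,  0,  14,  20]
x^3 - 4*x^2 - 11*x - 6

The characteristic polynomial is χ_A(x) = (x - 6)*(x + 1)^3, so the eigenvalues are known. The minimal polynomial is
  m_A(x) = Π_λ (x − λ)^{k_λ}
where k_λ is the size of the *largest* Jordan block for λ (equivalently, the smallest k with (A − λI)^k v = 0 for every generalised eigenvector v of λ).

  λ = -1: largest Jordan block has size 2, contributing (x + 1)^2
  λ = 6: largest Jordan block has size 1, contributing (x − 6)

So m_A(x) = (x - 6)*(x + 1)^2 = x^3 - 4*x^2 - 11*x - 6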